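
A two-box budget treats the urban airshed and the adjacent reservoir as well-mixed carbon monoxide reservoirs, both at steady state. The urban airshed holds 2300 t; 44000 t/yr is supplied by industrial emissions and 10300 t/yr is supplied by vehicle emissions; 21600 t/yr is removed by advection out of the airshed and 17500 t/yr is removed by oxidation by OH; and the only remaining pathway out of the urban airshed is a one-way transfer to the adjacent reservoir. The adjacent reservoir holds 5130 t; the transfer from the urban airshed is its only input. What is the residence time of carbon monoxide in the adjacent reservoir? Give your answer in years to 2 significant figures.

Balance the urban airshed: ΣF_in = 44000 + 10300 = 54300 t/yr.
Transfer to the adjacent reservoir = ΣF_in − (21600 + 17500) = 15200 t/yr.
At steady state the output of the adjacent reservoir equals its input, 15200 t/yr.
τ = M / F = 5130 / 15200 = 0.3375 yr.

0.34 yr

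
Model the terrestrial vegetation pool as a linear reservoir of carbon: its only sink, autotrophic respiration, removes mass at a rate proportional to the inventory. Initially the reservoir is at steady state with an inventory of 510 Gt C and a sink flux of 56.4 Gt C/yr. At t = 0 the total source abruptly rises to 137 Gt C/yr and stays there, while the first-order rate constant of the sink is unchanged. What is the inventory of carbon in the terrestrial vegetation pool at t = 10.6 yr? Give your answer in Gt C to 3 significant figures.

The sink rate constant is k = F₀/M₀ = 56.4/510 = 0.1106 yr⁻¹.
Solving dM/dt = F₁ − kM with M(0) = M₀ gives M(t) = F₁/k + (M₀ − F₁/k)·e^(−kt).
F₁/k = 137/0.1106 = 1238.8 Gt C; kt = 0.1106 × 10.6 = 1.172, e^(−kt) = 0.3097.
M(10.6) = 1238.8 + (510 − 1238.8) × 0.3097 = 1238.8 − 225.7 = 1013.1 Gt C.

1010 Gt C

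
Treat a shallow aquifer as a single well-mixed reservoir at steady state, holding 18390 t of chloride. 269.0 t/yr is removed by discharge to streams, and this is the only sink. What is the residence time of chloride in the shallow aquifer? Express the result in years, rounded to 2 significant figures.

τ = M / F = 18390 / 269.0 = 68.36 yr.

68 yr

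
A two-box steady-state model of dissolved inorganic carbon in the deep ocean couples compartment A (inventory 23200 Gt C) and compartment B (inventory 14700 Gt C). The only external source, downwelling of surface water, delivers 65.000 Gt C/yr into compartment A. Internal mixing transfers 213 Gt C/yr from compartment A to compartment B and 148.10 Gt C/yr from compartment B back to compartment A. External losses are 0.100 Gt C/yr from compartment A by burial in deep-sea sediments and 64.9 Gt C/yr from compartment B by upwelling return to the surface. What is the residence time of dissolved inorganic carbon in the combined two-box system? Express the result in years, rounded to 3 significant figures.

For the system as a whole, the A↔B exchange is internal and contributes nothing to the throughput; only the external sinks remove mass.
M_total = 23200 + 14700 = 37900 Gt C.
ΣF_external_out = 0.100 + 64.9 = 65.000 Gt C/yr.
τ = M_total / ΣF_ext = 37900 / 65.000 = 583.1 yr.

583 yr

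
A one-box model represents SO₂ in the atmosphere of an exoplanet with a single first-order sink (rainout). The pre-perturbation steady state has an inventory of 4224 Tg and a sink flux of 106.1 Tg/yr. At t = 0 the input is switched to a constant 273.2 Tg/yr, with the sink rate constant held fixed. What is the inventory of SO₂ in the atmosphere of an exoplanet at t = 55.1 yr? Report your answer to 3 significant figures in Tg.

9210 Tg

Residence time τ = M₀/F₀ = 39.81 yr. The eventual steady state is M_∞ = M₀·(F₁/F₀) = 4224 × 273.2/106.1 = 10877 Tg.
The anomaly ΔM(t) = M(t) − M_∞ decays as ΔM₀·e^(−t/τ) with ΔM₀ = 4224 − 10877 = −6653 Tg.
At t = 55.1 yr, e^(−t/τ) = e^(−1.384) = 0.2506, so ΔM = −1667 Tg and M = 10877 − 1667 = 9209.6 Tg.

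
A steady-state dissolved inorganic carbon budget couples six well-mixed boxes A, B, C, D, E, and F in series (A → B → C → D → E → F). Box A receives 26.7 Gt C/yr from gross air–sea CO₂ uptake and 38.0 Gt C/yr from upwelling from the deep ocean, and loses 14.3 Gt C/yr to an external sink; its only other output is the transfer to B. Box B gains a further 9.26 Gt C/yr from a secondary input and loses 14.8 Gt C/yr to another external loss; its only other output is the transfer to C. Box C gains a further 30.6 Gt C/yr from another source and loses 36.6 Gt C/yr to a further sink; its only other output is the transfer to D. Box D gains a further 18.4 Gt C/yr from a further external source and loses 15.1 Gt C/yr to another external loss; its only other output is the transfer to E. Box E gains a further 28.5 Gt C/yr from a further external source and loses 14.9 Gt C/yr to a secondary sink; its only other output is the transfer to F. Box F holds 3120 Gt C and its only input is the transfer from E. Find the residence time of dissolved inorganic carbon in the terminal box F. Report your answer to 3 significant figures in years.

Box A: F(A→B) = (26.7 + 38.0) − 14.3 = 50.400 Gt C/yr.
Box B: F(B→C) = (50.400 + 9.26) − 14.8 = 44.860 Gt C/yr.
Box C: F(C→D) = (44.860 + 30.6) − 36.6 = 38.860 Gt C/yr.
Box D: F(D→E) = (38.860 + 18.4) − 15.1 = 42.160 Gt C/yr.
Box E: F(E→F) = (42.160 + 28.5) − 14.9 = 55.760 Gt C/yr.
Box F throughput = its input = 55.760 Gt C/yr; τ = 3120 / 55.760 = 55.95 yr.

56.0 yr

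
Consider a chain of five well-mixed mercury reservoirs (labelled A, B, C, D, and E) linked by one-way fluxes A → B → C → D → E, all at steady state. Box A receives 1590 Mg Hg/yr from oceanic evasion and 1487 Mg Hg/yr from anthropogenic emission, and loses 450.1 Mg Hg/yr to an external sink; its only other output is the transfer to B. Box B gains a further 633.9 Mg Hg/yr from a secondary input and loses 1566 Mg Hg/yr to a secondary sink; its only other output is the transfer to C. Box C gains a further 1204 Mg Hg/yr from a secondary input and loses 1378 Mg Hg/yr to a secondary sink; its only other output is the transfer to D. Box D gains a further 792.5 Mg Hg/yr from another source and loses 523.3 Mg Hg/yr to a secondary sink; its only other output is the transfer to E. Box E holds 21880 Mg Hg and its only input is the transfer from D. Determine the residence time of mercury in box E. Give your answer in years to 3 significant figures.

Box A: F(A→B) = (1590 + 1487) − 450.1 = 2626.9 Mg Hg/yr.
Box B: F(B→C) = (2626.9 + 633.9) − 1566 = 1694.8 Mg Hg/yr.
Box C: F(C→D) = (1694.8 + 1204) − 1378 = 1520.8 Mg Hg/yr.
Box D: F(D→E) = (1520.8 + 792.5) − 523.3 = 1790.0 Mg Hg/yr.
Box E throughput = its input = 1790.0 Mg Hg/yr; τ = 21880 / 1790.0 = 12.22 yr.

12.2 yr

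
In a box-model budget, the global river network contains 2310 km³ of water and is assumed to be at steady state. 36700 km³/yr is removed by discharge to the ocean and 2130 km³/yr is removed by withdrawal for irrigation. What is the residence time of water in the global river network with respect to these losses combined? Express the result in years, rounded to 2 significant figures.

0.059 yr

Total removal = 36700 + 2130 = 38830 km³/yr.
τ = M / ΣF_out = 2310 / 38830 = 0.05949 yr.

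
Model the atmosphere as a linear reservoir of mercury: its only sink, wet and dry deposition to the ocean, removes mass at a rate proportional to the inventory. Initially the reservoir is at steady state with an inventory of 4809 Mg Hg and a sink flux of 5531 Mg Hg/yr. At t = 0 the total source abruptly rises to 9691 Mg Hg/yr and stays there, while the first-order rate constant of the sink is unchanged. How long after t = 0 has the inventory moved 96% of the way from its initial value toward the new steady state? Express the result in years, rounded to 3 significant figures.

τ = M₀/F₀ = 4809/5531 = 0.8695 yr.
The remaining gap fraction is e^(−t/τ); 96% covered ⇒ e^(−t/τ) = 0.0400.
t = −τ ln(0.0400) = 0.8695 × 3.219 = 2.799 yr.

2.80 yr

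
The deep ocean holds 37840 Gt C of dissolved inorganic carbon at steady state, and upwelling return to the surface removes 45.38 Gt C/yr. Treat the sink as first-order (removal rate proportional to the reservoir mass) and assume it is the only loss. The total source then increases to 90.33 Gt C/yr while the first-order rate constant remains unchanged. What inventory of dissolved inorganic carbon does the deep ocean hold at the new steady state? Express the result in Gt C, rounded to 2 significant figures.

Rate constant k = F/M = 45.38 / 37840 = 0.001199 yr⁻¹.
At the new steady state, source = k·M_new ⇒ M_new = 90.33 / 0.001199 = 75320 Gt C.
(Equivalently M_new = M × F_new/F_old = 37840 × 90.33/45.38.)

75000 Gt C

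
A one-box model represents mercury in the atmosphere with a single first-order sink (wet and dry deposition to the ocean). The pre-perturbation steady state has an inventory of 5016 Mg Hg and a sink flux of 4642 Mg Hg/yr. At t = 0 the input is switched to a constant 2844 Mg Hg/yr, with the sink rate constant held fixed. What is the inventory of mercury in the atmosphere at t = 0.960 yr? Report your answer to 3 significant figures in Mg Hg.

Residence time τ = M₀/F₀ = 1.081 yr. The eventual steady state is M_∞ = M₀·(F₁/F₀) = 5016 × 2844/4642 = 3073.1 Mg Hg.
The anomaly ΔM(t) = M(t) − M_∞ decays as ΔM₀·e^(−t/τ) with ΔM₀ = 5016 − 3073.1 = 1943 Mg Hg.
At t = 0.960 yr, e^(−t/τ) = e^(−0.8884) = 0.4113, so ΔM = 799.1 Mg Hg and M = 3073.1 + 799.1 = 3872.2 Mg Hg.

3870 Mg Hg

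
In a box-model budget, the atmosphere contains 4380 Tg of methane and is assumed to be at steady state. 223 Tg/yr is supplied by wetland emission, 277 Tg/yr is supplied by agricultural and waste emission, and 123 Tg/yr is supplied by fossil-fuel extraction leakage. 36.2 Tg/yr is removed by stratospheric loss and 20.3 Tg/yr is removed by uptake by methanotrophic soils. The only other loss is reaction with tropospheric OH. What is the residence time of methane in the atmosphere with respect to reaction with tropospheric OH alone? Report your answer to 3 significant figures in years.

7.73 yr

At steady state ΣF_in = ΣF_out.
ΣF_in = 223 + 277 + 123 = 623.00 Tg/yr.
Reaction with tropospheric OH flux = ΣF_in − (36.2 + 20.3) = 623.00 − 56.50 = 566.5 Tg/yr.
τ = M / F = 4380 / 566.5 = 7.732 yr.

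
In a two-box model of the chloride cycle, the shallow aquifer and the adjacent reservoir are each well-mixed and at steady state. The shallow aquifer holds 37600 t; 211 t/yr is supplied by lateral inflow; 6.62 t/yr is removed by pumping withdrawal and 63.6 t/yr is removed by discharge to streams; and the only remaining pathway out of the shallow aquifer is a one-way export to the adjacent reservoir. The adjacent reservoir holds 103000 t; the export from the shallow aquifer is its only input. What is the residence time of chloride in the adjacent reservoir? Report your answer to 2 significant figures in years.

Balance the shallow aquifer: ΣF_in = 211.00 t/yr.
Export to the adjacent reservoir = ΣF_in − (6.62 + 63.6) = 140.78 t/yr.
At steady state the output of the adjacent reservoir equals its input, 140.78 t/yr.
τ = M / F = 103000 / 140.78 = 731.6 yr.

730 yr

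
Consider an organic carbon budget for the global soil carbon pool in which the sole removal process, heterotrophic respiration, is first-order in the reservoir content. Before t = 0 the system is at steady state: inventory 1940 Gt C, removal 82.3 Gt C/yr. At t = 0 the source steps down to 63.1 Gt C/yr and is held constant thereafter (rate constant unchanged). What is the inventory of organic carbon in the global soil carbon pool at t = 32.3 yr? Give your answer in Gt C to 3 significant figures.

1600 Gt C

Residence time τ = M₀/F₀ = 23.57 yr. The eventual steady state is M_∞ = M₀·(F₁/F₀) = 1940 × 63.1/82.3 = 1487.4 Gt C.
The anomaly ΔM(t) = M(t) − M_∞ decays as ΔM₀·e^(−t/τ) with ΔM₀ = 1940 − 1487.4 = 452.6 Gt C.
At t = 32.3 yr, e^(−t/τ) = e^(−1.370) = 0.2540, so ΔM = 115.0 Gt C and M = 1487.4 + 115.0 = 1602.4 Gt C.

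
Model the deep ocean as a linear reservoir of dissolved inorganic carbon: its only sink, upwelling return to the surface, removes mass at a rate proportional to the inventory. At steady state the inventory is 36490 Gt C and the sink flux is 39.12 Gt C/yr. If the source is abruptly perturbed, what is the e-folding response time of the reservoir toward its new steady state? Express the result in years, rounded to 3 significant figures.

933 yr

For a linear reservoir the response time equals the residence time τ = M/F.
τ = 36490 / 39.12 = 932.8 yr.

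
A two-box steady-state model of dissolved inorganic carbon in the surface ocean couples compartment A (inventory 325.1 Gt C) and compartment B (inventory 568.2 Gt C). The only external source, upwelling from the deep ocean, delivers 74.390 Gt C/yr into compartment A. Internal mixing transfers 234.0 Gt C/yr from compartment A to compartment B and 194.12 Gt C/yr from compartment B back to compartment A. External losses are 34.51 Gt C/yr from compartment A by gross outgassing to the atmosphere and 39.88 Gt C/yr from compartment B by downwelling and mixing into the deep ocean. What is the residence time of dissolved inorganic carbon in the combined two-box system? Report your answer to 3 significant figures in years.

Residence time in the combined system uses the total inventory and the total *external* removal — internal exchanges between the two boxes cancel.
M_total = 325.1 + 568.2 = 893.30 Gt C.
ΣF_external_out = 34.51 + 39.88 = 74.390 Gt C/yr.
τ = M_total / ΣF_ext = 893.30 / 74.390 = 12.01 yr.

12.0 yr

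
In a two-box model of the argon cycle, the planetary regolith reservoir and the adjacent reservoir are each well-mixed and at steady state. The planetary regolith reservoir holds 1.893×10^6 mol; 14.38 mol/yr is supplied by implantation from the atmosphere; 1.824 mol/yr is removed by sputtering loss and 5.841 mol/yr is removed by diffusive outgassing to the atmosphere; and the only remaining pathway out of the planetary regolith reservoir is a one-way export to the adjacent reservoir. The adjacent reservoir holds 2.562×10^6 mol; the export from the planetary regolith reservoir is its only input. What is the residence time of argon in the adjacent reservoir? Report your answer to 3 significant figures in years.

382000 yr

Balance the planetary regolith reservoir: ΣF_in = 14.380 mol/yr.
Export to the adjacent reservoir = ΣF_in − (1.824 + 5.841) = 6.7150 mol/yr.
At steady state the output of the adjacent reservoir equals its input, 6.7150 mol/yr.
τ = M / F = 2.562×10^6 / 6.7150 = 381500 yr.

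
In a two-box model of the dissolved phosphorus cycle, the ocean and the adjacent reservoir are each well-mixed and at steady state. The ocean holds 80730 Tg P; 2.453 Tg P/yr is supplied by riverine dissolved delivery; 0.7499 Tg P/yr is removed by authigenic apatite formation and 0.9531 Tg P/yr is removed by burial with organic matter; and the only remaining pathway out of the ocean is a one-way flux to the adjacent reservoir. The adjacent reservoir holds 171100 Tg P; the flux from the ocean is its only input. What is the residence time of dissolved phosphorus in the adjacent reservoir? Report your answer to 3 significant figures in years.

Balance the ocean: ΣF_in = 2.4530 Tg P/yr.
Flux to the adjacent reservoir = ΣF_in − (0.7499 + 0.9531) = 0.75000 Tg P/yr.
At steady state the output of the adjacent reservoir equals its input, 0.75000 Tg P/yr.
τ = M / F = 171100 / 0.75000 = 228100 yr.

228000 yr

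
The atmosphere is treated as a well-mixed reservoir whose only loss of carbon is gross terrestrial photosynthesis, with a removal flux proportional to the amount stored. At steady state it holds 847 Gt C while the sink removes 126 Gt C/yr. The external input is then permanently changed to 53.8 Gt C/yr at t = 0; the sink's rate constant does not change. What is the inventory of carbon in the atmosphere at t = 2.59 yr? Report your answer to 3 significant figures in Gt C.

The sink rate constant is k = F₀/M₀ = 126/847 = 0.1488 yr⁻¹.
Solving dM/dt = F₁ − kM with M(0) = M₀ gives M(t) = F₁/k + (M₀ − F₁/k)·e^(−kt).
F₁/k = 53.8/0.1488 = 361.66 Gt C; kt = 0.1488 × 2.59 = 0.3853, e^(−kt) = 0.6803.
M(2.59) = 361.66 + (847 − 361.66) × 0.6803 = 361.66 + 330.2 = 691.81 Gt C.

692 Gt C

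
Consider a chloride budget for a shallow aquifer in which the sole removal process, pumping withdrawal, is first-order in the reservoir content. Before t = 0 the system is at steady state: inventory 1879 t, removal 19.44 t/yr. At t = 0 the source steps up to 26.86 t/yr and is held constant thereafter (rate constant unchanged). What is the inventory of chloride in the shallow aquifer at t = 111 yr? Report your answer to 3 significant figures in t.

The sink rate constant is k = F₀/M₀ = 19.44/1879 = 0.01035 yr⁻¹.
Solving dM/dt = F₁ − kM with M(0) = M₀ gives M(t) = F₁/k + (M₀ − F₁/k)·e^(−kt).
F₁/k = 26.86/0.01035 = 2596.2 t; kt = 0.01035 × 111 = 1.148, e^(−kt) = 0.3171.
M(111) = 2596.2 + (1879 − 2596.2) × 0.3171 = 2596.2 − 227.5 = 2368.7 t.

2370 t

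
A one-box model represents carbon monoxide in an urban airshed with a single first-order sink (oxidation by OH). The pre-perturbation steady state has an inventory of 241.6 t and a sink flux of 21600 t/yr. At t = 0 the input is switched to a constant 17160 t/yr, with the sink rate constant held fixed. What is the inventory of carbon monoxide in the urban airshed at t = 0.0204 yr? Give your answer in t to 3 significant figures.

200 t

The sink rate constant is k = F₀/M₀ = 21600/241.6 = 89.40 yr⁻¹.
Solving dM/dt = F₁ − kM with M(0) = M₀ gives M(t) = F₁/k + (M₀ − F₁/k)·e^(−kt).
F₁/k = 17160/89.40 = 191.94 t; kt = 89.40 × 0.0204 = 1.824, e^(−kt) = 0.1614.
M(0.0204) = 191.94 + (241.6 − 191.94) × 0.1614 = 191.94 + 8.016 = 199.95 t.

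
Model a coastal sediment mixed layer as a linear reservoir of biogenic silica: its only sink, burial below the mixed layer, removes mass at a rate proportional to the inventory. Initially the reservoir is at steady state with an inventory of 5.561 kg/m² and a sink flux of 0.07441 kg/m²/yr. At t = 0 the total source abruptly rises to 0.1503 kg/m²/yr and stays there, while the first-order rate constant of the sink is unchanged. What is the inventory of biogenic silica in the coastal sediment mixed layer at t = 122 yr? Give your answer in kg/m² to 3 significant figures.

τ = M₀/F₀ = 5.561/0.07441 = 74.73 yr; rate constant k = 1/τ.
New steady state M_∞ = F₁/k = F₁·τ = 0.1503 × 74.73 = 11.233 kg/m².
M(t) = M_∞ + (M₀ − M_∞)·e^(−t/τ); t/τ = 122/74.73 = 1.632, so e^(−t/τ) = 0.1955.
M(t) = 11.233 − 5.672 × 0.1955 = 10.124 kg/m².

10.1 kg/m²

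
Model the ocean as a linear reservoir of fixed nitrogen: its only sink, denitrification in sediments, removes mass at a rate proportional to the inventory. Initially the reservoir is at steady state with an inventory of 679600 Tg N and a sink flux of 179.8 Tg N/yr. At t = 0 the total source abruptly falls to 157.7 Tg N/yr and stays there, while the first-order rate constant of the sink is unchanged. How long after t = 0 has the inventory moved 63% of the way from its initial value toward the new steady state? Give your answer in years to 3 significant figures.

3760 yr

τ = M₀/F₀ = 679600/179.8 = 3780 yr.
The remaining gap fraction is e^(−t/τ); 63% covered ⇒ e^(−t/τ) = 0.370.
t = −τ ln(0.370) = 3780 × 0.9943 = 3758 yr.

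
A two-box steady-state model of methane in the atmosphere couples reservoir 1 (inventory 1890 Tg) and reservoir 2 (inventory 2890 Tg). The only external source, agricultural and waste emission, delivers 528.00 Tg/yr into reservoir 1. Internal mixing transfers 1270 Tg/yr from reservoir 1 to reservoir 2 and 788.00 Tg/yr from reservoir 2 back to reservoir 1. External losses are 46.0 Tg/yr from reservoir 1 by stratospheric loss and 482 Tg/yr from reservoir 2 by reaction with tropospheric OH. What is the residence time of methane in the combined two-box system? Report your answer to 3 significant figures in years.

Treat the two boxes together as one reservoir: the mixing fluxes between them are internal recycling, so τ = ΣM / Σ(external losses).
M_total = 1890 + 2890 = 4780.0 Tg.
ΣF_external_out = 46.0 + 482 = 528.00 Tg/yr.
τ = M_total / ΣF_ext = 4780.0 / 528.00 = 9.053 yr.

9.05 yr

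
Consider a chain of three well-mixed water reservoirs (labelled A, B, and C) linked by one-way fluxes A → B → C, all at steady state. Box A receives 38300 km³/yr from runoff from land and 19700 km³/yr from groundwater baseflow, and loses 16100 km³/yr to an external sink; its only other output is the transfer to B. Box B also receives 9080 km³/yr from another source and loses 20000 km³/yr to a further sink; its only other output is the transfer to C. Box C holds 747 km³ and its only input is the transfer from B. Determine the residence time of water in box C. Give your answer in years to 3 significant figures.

Box A: F(A→B) = (38300 + 19700) − 16100 = 41900 km³/yr.
Box B: F(B→C) = (41900 + 9080) − 20000 = 30980 km³/yr.
Box C throughput = its input = 30980 km³/yr; τ = 747 / 30980 = 0.02411 yr.

0.0241 yr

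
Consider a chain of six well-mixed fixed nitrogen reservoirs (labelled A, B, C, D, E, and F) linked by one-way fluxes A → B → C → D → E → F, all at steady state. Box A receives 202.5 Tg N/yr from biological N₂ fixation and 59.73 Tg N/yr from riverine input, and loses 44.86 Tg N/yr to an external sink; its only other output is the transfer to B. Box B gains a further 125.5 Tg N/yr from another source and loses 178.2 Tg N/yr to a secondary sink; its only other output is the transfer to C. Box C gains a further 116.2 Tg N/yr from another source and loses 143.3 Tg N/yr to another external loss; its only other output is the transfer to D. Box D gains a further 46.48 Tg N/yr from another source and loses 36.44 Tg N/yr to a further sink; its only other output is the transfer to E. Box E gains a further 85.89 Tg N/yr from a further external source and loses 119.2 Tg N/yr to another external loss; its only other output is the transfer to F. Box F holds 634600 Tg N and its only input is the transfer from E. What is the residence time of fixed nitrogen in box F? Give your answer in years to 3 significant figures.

5550 yr

Box A: F(A→B) = (202.5 + 59.73) − 44.86 = 217.37 Tg N/yr.
Box B: F(B→C) = (217.37 + 125.5) − 178.2 = 164.67 Tg N/yr.
Box C: F(C→D) = (164.67 + 116.2) − 143.3 = 137.57 Tg N/yr.
Box D: F(D→E) = (137.57 + 46.48) − 36.44 = 147.61 Tg N/yr.
Box E: F(E→F) = (147.61 + 85.89) − 119.2 = 114.30 Tg N/yr.
Box F throughput = its input = 114.30 Tg N/yr; τ = 634600 / 114.30 = 5552 yr.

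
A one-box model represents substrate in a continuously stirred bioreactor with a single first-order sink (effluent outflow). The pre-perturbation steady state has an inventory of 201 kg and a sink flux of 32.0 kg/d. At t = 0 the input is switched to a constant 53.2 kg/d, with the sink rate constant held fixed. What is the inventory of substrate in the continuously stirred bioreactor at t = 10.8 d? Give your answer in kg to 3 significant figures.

310 kg

The sink rate constant is k = F₀/M₀ = 32.0/201 = 0.1592 d⁻¹.
Solving dM/dt = F₁ − kM with M(0) = M₀ gives M(t) = F₁/k + (M₀ − F₁/k)·e^(−kt).
F₁/k = 53.2/0.1592 = 334.16 kg; kt = 0.1592 × 10.8 = 1.719, e^(−kt) = 0.1792.
M(10.8) = 334.16 + (201 − 334.16) × 0.1792 = 334.16 − 23.86 = 310.30 kg.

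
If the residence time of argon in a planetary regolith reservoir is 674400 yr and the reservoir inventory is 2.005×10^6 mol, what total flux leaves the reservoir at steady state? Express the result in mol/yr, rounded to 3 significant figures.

2.97 mol/yr

F = M / τ = 2.005×10^6 / 674400 = 2.973 mol/yr.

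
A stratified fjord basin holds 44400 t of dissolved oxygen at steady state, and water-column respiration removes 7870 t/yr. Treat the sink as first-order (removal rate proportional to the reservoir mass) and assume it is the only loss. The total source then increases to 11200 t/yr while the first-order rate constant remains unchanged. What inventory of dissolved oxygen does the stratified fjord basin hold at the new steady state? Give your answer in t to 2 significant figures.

63000 t

Rate constant k = F/M = 7870 / 44400 = 0.1773 yr⁻¹.
At the new steady state, source = k·M_new ⇒ M_new = 11200 / 0.1773 = 63190 t.
(Equivalently M_new = M × F_new/F_old = 44400 × 11200/7870.)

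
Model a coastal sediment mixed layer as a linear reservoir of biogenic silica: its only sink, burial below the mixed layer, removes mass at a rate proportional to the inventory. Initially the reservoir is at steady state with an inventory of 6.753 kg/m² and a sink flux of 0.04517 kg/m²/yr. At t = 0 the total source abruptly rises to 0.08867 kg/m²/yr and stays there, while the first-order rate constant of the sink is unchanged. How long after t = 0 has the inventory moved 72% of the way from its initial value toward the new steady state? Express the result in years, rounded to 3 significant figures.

190 yr

τ = M₀/F₀ = 6.753/0.04517 = 149.5 yr.
The remaining gap fraction is e^(−t/τ); 72% covered ⇒ e^(−t/τ) = 0.280.
t = −τ ln(0.280) = 149.5 × 1.273 = 190.3 yr.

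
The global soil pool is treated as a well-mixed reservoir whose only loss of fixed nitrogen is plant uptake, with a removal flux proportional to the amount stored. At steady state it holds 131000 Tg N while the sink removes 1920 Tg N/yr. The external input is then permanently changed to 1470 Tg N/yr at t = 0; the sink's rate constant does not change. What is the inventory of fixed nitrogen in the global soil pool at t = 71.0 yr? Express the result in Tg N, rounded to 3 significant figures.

Residence time τ = M₀/F₀ = 68.23 yr. The eventual steady state is M_∞ = M₀·(F₁/F₀) = 131000 × 1470/1920 = 100300 Tg N.
The anomaly ΔM(t) = M(t) − M_∞ decays as ΔM₀·e^(−t/τ) with ΔM₀ = 131000 − 100300 = 30700 Tg N.
At t = 71.0 yr, e^(−t/τ) = e^(−1.041) = 0.3532, so ΔM = 10850 Tg N and M = 100300 + 10850 = 111140 Tg N.

111000 Tg N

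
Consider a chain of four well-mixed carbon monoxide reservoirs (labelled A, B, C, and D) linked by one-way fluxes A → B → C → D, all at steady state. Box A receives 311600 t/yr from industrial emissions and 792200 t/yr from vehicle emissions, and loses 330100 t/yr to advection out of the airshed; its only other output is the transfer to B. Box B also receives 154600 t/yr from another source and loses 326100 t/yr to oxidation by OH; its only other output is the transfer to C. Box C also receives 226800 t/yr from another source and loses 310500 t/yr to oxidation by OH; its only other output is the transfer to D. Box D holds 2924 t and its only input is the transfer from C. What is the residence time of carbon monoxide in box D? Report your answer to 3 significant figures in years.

Box A: F(A→B) = (311600 + 792200) − 330100 = 773700 t/yr.
Box B: F(B→C) = (773700 + 154600) − 326100 = 602200 t/yr.
Box C: F(C→D) = (602200 + 226800) − 310500 = 518500 t/yr.
Box D throughput = its input = 518500 t/yr; τ = 2924 / 518500 = 0.005639 yr.

0.00564 yr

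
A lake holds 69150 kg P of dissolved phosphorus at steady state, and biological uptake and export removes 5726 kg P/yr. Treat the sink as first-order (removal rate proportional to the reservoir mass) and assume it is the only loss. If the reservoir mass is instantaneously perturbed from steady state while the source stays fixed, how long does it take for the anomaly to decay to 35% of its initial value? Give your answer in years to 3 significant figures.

For a linear reservoir the anomaly decays as exp(−t/τ) with τ = M/F = 69150/5726 = 12.08 yr.
exp(−t/τ) = 0.35 ⇒ t = −τ ln(0.35) = 12.08 × 1.050 = 12.68 yr.

12.7 yr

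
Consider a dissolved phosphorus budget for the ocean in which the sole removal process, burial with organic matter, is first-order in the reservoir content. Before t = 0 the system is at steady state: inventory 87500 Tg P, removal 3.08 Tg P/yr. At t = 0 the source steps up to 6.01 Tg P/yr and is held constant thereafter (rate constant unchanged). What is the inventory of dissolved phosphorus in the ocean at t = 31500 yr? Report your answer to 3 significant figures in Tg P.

143000 Tg P

Residence time τ = M₀/F₀ = 28410 yr. The eventual steady state is M_∞ = M₀·(F₁/F₀) = 87500 × 6.01/3.08 = 170740 Tg P.
The anomaly ΔM(t) = M(t) − M_∞ decays as ΔM₀·e^(−t/τ) with ΔM₀ = 87500 − 170740 = −83240 Tg P.
At t = 31500 yr, e^(−t/τ) = e^(−1.109) = 0.3300, so ΔM = −27460 Tg P and M = 170740 − 27460 = 143270 Tg P.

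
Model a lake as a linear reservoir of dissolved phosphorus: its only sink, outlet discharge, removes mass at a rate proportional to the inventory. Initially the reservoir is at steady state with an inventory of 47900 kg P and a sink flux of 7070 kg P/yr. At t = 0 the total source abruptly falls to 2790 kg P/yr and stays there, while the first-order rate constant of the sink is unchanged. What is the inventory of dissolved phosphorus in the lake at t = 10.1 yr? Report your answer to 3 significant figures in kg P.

The sink rate constant is k = F₀/M₀ = 7070/47900 = 0.1476 yr⁻¹.
Solving dM/dt = F₁ − kM with M(0) = M₀ gives M(t) = F₁/k + (M₀ − F₁/k)·e^(−kt).
F₁/k = 2790/0.1476 = 18903 kg P; kt = 0.1476 × 10.1 = 1.491, e^(−kt) = 0.2252.
M(10.1) = 18903 + (47900 − 18903) × 0.2252 = 18903 + 6530 = 25433 kg P.

25400 kg P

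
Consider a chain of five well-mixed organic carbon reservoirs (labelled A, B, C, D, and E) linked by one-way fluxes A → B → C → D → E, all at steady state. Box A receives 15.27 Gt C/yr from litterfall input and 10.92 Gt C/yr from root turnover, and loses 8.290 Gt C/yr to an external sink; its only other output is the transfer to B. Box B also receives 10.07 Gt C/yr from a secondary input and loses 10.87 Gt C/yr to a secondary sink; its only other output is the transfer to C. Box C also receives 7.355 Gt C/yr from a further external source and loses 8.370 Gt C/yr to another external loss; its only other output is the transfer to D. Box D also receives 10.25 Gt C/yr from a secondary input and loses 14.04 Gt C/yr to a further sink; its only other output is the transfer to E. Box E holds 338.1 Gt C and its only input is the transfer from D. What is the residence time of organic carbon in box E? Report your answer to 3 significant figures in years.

Box A: F(A→B) = (15.27 + 10.92) − 8.290 = 17.900 Gt C/yr.
Box B: F(B→C) = (17.900 + 10.07) − 10.87 = 17.100 Gt C/yr.
Box C: F(C→D) = (17.100 + 7.355) − 8.370 = 16.085 Gt C/yr.
Box D: F(D→E) = (16.085 + 10.25) − 14.04 = 12.295 Gt C/yr.
Box E throughput = its input = 12.295 Gt C/yr; τ = 338.1 / 12.295 = 27.50 yr.

27.5 yr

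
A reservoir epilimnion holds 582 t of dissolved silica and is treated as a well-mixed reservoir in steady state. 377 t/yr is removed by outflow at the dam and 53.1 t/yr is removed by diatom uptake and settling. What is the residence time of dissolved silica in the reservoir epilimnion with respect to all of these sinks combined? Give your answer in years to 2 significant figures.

Total removal flux = 377 + 53.1 = 430.10 t/yr.
τ = M / ΣF_out = 582 / 430.10 = 1.353 yr.

1.4 yr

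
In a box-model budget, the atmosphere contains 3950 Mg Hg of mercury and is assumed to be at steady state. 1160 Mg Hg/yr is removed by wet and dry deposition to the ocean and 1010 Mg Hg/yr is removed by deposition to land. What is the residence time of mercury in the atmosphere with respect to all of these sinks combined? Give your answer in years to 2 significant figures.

1.8 yr

Total removal flux = 1160 + 1010 = 2170.0 Mg Hg/yr.
τ = M / ΣF_out = 3950 / 2170.0 = 1.820 yr.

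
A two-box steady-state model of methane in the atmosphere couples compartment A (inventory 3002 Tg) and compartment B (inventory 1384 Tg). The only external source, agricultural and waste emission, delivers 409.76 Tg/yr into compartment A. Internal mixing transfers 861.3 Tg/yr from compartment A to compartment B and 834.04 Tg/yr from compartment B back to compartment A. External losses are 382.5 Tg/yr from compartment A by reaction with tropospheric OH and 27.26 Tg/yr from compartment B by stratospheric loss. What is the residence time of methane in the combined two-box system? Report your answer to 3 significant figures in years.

10.7 yr

Residence time in the combined system uses the total inventory and the total *external* removal — internal exchanges between the two boxes cancel.
M_total = 3002 + 1384 = 4386.0 Tg.
ΣF_external_out = 382.5 + 27.26 = 409.76 Tg/yr.
τ = M_total / ΣF_ext = 4386.0 / 409.76 = 10.70 yr.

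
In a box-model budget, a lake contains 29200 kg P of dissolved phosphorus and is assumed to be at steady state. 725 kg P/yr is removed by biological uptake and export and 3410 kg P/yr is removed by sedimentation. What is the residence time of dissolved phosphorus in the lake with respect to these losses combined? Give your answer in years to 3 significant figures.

7.06 yr

Total removal = 725.0 + 3410 = 4135.0 kg P/yr.
τ = M / ΣF_out = 29200 / 4135.0 = 7.062 yr.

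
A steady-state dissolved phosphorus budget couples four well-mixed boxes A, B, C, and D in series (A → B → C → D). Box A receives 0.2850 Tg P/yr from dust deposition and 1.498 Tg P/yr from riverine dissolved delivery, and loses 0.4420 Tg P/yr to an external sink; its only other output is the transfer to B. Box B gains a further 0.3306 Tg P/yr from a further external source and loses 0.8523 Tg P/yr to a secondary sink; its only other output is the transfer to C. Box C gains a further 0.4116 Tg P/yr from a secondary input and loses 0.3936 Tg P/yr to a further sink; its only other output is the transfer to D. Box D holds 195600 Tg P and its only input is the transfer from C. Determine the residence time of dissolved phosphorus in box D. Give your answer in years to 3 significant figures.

Box A: F(A→B) = (0.2850 + 1.498) − 0.4420 = 1.3410 Tg P/yr.
Box B: F(B→C) = (1.3410 + 0.3306) − 0.8523 = 0.81930 Tg P/yr.
Box C: F(C→D) = (0.81930 + 0.4116) − 0.3936 = 0.83730 Tg P/yr.
Box D throughput = its input = 0.83730 Tg P/yr; τ = 195600 / 0.83730 = 233600 yr.

234000 yr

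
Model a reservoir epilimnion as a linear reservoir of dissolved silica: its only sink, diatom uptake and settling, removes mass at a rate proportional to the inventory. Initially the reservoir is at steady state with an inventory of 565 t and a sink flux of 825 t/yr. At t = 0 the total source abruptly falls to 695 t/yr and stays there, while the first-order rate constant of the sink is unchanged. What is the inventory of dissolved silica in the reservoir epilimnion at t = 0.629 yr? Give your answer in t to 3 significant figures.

τ = M₀/F₀ = 565/825 = 0.6848 yr; rate constant k = 1/τ.
New steady state M_∞ = F₁/k = F₁·τ = 695 × 0.6848 = 475.97 t.
M(t) = M_∞ + (M₀ − M_∞)·e^(−t/τ); t/τ = 0.629/0.6848 = 0.9185, so e^(−t/τ) = 0.3991.
M(t) = 475.97 + 89.03 × 0.3991 = 511.50 t.

512 t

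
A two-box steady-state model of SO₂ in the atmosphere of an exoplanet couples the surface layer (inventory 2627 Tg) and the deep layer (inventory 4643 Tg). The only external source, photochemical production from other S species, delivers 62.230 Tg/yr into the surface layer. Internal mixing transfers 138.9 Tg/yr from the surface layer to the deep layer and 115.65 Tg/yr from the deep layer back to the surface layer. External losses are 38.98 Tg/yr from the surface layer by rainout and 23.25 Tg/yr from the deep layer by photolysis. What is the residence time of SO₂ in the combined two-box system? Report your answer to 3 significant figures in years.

Treat the two boxes together as one reservoir: the mixing fluxes between them are internal recycling, so τ = ΣM / Σ(external losses).
M_total = 2627 + 4643 = 7270.0 Tg.
ΣF_external_out = 38.98 + 23.25 = 62.230 Tg/yr.
τ = M_total / ΣF_ext = 7270.0 / 62.230 = 116.8 yr.

117 yr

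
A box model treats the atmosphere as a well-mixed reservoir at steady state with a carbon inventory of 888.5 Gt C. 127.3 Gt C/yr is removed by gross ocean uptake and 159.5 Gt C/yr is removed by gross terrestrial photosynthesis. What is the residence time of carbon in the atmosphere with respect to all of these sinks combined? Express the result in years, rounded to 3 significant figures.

3.10 yr

Total removal flux = 127.3 + 159.5 = 286.80 Gt C/yr.
τ = M / ΣF_out = 888.5 / 286.80 = 3.098 yr.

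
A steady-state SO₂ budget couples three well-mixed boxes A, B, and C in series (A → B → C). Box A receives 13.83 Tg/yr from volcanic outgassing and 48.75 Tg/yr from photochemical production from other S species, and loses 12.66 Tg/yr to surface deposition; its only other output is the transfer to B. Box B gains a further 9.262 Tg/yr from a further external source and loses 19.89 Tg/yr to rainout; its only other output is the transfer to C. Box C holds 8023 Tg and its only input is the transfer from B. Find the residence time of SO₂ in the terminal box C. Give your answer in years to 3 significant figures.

Box A: F(A→B) = (13.83 + 48.75) − 12.66 = 49.920 Tg/yr.
Box B: F(B→C) = (49.920 + 9.262) − 19.89 = 39.292 Tg/yr.
Box C throughput = its input = 39.292 Tg/yr; τ = 8023 / 39.292 = 204.2 yr.

204 yr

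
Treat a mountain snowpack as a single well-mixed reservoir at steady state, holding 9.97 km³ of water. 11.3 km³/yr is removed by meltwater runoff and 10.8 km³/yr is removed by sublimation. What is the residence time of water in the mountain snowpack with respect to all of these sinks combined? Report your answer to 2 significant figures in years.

Total removal flux = 11.3 + 10.8 = 22.100 km³/yr.
τ = M / ΣF_out = 9.97 / 22.100 = 0.4511 yr.

0.45 yr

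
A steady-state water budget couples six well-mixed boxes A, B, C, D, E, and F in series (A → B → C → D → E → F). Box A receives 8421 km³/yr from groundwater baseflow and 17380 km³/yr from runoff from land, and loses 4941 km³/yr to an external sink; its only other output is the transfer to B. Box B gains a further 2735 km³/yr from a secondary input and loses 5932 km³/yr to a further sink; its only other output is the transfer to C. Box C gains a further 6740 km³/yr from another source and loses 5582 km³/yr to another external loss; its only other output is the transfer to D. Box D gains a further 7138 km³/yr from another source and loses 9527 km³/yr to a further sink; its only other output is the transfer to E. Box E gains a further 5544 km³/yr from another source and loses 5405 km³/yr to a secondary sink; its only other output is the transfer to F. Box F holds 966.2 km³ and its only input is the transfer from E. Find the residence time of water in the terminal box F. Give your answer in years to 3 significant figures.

0.0583 yr

Box A: F(A→B) = (8421 + 17380) − 4941 = 20860 km³/yr.
Box B: F(B→C) = (20860 + 2735) − 5932 = 17663 km³/yr.
Box C: F(C→D) = (17663 + 6740) − 5582 = 18821 km³/yr.
Box D: F(D→E) = (18821 + 7138) − 9527 = 16432 km³/yr.
Box E: F(E→F) = (16432 + 5544) − 5405 = 16571 km³/yr.
Box F throughput = its input = 16571 km³/yr; τ = 966.2 / 16571 = 0.05831 yr.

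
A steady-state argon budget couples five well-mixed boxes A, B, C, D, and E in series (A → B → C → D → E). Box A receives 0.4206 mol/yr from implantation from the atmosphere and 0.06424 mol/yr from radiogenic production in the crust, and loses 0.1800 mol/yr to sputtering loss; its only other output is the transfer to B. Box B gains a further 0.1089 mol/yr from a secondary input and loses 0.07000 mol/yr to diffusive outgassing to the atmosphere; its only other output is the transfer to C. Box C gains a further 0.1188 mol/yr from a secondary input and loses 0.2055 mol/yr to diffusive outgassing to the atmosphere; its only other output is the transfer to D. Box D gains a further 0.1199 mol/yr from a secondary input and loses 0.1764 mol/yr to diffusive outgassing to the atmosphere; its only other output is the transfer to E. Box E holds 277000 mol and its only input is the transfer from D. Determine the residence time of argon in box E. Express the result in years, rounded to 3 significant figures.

1.38×10^6 yr

Box A: F(A→B) = (0.4206 + 0.06424) − 0.1800 = 0.30484 mol/yr.
Box B: F(B→C) = (0.30484 + 0.1089) − 0.07000 = 0.34374 mol/yr.
Box C: F(C→D) = (0.34374 + 0.1188) − 0.2055 = 0.25704 mol/yr.
Box D: F(D→E) = (0.25704 + 0.1199) − 0.1764 = 0.20054 mol/yr.
Box E throughput = its input = 0.20054 mol/yr; τ = 277000 / 0.20054 = 1.381×10^6 yr.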